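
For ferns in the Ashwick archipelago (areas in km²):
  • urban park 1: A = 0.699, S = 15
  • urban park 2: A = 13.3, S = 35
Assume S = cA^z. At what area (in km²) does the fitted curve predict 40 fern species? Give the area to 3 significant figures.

z = ln(35/15) / ln(13.3/0.699) = 0.8473 / 2.9459 = 0.2876
c = 15 / 0.699^0.2876 = 15 / 0.9021 = 16.63
A = (40/16.63)^(1/0.2876) ⇒ ln A = ln(2.406)/0.2876 = 3.0520
A = e^3.0520 ≈ 21.16 km²

21.2 km²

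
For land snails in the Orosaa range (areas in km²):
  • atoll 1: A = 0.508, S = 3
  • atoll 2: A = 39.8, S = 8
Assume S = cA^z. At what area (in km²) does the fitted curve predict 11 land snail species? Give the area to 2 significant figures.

160 km²

z = ln(8/3) / ln(39.8/0.508) = 0.9808 / 4.3611 = 0.2249
c = 3 / 0.508^0.2249 = 3 / 0.8587 = 3.494
A = (11/3.494)^(1/0.2249) ⇒ ln A = ln(3.149)/0.2249 = 5.0998
A = e^5.0998 ≈ 164 km²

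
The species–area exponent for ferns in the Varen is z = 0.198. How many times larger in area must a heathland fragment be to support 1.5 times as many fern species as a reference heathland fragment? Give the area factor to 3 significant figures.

7.75

(A₂/A₁)^0.198 = 1.5, so A₂/A₁ = 1.5^(1/0.198) = 1.5^5.051
ln(A₂/A₁) = ln 1.5 / 0.198 = 0.4055 / 0.198 = 2.0478
A₂/A₁ = e^2.0478 ≈ 7.751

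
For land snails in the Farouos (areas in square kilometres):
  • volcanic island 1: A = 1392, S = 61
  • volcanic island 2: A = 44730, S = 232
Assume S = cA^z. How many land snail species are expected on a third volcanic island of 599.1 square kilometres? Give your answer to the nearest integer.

z = ln(232/61) / ln(44730/1392) = 1.3359 / 3.4699 = 0.3850
c = 61 / 1392^0.3850 = 61 / 16.23 = 3.759
S₃ = 3.759 × 599.1^0.3850 = 3.759 × 11.73 ≈ 44.09

44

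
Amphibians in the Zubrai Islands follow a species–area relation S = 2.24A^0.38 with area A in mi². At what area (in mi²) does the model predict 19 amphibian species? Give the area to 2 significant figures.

19 = 2.24 × A^0.38  ⇒  A^0.38 = 19/2.24 = 8.482
ln A = ln(8.482) / 0.38 = 2.1380 / 0.38 = 5.6262
A = e^5.6262 ≈ 277.6 mi²

280 mi²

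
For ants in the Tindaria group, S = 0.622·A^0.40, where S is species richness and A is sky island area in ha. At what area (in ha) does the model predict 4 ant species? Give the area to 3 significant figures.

105 ha

4 = 0.622 × A^0.4  ⇒  A^0.4 = 4/0.622 = 6.431
ln A = ln(6.431) / 0.4 = 1.8611 / 0.4 = 4.6528
A = e^4.6528 ≈ 104.9 ha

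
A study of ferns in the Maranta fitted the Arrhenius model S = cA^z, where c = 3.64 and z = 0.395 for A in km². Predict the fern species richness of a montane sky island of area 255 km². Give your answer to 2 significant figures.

S = 3.64 × 255^0.395 = 3.64 × 8.924 ≈ 32.49

32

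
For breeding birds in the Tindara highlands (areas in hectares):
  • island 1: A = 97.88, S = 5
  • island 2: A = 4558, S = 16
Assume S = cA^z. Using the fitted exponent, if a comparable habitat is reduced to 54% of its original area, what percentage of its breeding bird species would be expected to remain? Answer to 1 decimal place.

z = ln(16/5) / ln(4558/97.88) = 1.1632 / 3.8409 = 0.3028
S_new/S_old = (A_new/A_old)^z = 0.54^0.3028 = exp(0.3028 × -0.6162) = 0.8298

83.0%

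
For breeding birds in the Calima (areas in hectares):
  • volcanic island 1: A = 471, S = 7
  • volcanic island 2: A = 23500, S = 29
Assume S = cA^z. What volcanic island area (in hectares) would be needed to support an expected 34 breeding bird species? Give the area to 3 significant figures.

36400 hectares

z = ln(29/7) / ln(23500/471) = 1.4214 / 3.9099 = 0.3635
c = 7 / 471^0.3635 = 7 / 9.37 = 0.7471
A = (34/0.7471)^(1/0.3635) ⇒ ln A = ln(45.51)/0.3635 = 10.5023
A = e^10.5023 ≈ 36399 hectares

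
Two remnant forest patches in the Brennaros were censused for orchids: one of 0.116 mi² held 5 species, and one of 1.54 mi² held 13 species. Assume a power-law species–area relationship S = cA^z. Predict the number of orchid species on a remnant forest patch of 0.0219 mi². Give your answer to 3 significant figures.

z = ln(13/5) / ln(1.54/0.116) = 0.9555 / 2.5859 = 0.3695
c = 5 / 0.116^0.3695 = 5 / 0.4511 = 11.08
S₃ = 11.08 × 0.0219^0.3695 = 11.08 × 0.2437 ≈ 2.701

2.70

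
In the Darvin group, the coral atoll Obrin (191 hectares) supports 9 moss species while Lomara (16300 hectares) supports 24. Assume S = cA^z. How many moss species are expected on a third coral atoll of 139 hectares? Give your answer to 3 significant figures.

8.39

z = ln(24/9) / ln(16300/191) = 0.9808 / 4.4466 = 0.2206
c = 9 / 191^0.2206 = 9 / 3.185 = 2.826
S₃ = 2.826 × 139^0.2206 = 2.826 × 2.97 ≈ 8.391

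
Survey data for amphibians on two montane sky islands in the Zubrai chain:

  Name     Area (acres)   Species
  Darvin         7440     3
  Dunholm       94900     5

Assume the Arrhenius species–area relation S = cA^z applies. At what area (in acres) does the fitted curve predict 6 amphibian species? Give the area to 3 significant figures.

235000 acres

z = ln(5/3) / ln(94900/7440) = 0.5108 / 2.5460 = 0.2006
c = 3 / 7440^0.2006 = 3 / 5.981 = 0.5016
A = (6/0.5016)^(1/0.2006) ⇒ ln A = ln(11.96)/0.2006 = 12.3693
A = e^12.3693 ≈ 235454 acres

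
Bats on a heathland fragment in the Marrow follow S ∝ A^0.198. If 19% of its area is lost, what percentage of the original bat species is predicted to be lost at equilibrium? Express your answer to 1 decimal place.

4.1%

S_new/S_old = (A_new/A_old)^z = 0.81^0.198
= exp(0.198 × ln 0.81) = exp(0.198 × -0.2107) = exp(-0.0417) ≈ 0.9591
Fraction lost = 1 − 0.9591 = 0.04086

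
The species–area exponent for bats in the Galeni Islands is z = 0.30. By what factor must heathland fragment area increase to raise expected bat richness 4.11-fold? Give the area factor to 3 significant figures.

(A₂/A₁)^0.3 = 4.11, so A₂/A₁ = 4.11^(1/0.3) = 4.11^3.333
ln(A₂/A₁) = ln 4.11 / 0.3 = 1.4134 / 0.3 = 4.7114
A₂/A₁ = e^4.7114 ≈ 111.2

111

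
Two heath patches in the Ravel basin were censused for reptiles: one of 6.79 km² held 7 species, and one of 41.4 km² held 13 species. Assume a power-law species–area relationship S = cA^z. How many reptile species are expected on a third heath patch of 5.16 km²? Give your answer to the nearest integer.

z = ln(13/7) / ln(41.4/6.79) = 0.6190 / 1.8078 = 0.3424
c = 7 / 6.79^0.3424 = 7 / 1.927 = 3.633
S₃ = 3.633 × 5.16^0.3424 = 3.633 × 1.754 ≈ 6.372

6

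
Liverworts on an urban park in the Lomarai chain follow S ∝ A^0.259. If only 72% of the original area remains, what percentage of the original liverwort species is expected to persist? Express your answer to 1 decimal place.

S_new/S_old = (A_new/A_old)^z = 0.72^0.259
= exp(0.259 × ln 0.72) = exp(0.259 × -0.3285) = exp(-0.0851) ≈ 0.9184

91.8%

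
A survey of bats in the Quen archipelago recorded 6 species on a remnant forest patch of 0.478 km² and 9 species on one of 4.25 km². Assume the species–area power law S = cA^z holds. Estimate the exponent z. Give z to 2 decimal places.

0.19

Taking logs: ln S = ln c + z ln A, so z = (ln S₂ − ln S₁)/(ln A₂ − ln A₁).
z = ln(9/6) / ln(4.25/0.478) = ln(1.5) / ln(8.891) = 0.4055 / 2.1851 = 0.1856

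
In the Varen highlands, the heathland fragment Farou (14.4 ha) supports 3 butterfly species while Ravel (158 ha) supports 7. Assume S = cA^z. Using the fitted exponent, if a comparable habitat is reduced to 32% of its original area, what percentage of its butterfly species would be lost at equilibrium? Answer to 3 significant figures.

33.2%

z = ln(7/3) / ln(158/14.4) = 0.8473 / 2.3954 = 0.3537
S_new/S_old = (A_new/A_old)^z = 0.32^0.3537 = exp(0.3537 × -1.1394) = 0.6683
Fraction lost = 1 − 0.6683 = 0.3317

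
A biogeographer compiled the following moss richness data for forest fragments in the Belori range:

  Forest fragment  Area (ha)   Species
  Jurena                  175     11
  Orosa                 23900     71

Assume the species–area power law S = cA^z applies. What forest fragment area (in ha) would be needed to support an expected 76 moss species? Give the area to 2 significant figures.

z = ln(71/11) / ln(23900/175) = 1.8648 / 4.9168 = 0.3793
c = 11 / 175^0.3793 = 11 / 7.091 = 1.551
A = (76/1.551)^(1/0.3793) ⇒ ln A = ln(48.99)/0.3793 = 10.2611
A = e^10.2611 ≈ 28597 ha

29000 ha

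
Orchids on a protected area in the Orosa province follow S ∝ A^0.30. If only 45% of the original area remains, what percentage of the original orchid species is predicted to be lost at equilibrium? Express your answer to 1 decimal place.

S_new/S_old = (A_new/A_old)^z = 0.45^0.3
= exp(0.3 × ln 0.45) = exp(0.3 × -0.7985) = exp(-0.2396) ≈ 0.787
Fraction lost = 1 − 0.787 = 0.213

21.3%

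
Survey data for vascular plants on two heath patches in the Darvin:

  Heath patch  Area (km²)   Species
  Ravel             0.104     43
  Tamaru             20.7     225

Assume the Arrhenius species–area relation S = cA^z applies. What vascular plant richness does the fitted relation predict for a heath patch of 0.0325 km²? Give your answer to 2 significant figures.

30

z = ln(225/43) / ln(20.7/0.104) = 1.6549 / 5.2935 = 0.3126
c = 43 / 0.104^0.3126 = 43 / 0.4928 = 87.25
S₃ = 87.25 × 0.0325^0.3126 = 87.25 × 0.3426 ≈ 29.89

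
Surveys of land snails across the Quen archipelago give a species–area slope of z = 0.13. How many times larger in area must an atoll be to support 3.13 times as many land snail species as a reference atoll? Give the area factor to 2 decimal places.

(A₂/A₁)^0.13 = 3.13, so A₂/A₁ = 3.13^(1/0.13) = 3.13^7.692
ln(A₂/A₁) = ln 3.13 / 0.13 = 1.1410 / 0.13 = 8.7772
A₂/A₁ = e^8.7772 ≈ 6485

6484.55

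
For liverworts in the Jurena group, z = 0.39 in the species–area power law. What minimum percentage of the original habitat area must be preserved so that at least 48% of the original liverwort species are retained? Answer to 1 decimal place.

15.2%

Need (A_new/A_old)^0.39 = 0.48, so A_new/A_old = 0.48^(1/0.39) = 0.48^2.564
ln(A_new/A_old) = ln 0.48 / 0.39 = -0.7340 / 0.39 = -1.8820
A_new/A_old = e^-1.8820 ≈ 0.1523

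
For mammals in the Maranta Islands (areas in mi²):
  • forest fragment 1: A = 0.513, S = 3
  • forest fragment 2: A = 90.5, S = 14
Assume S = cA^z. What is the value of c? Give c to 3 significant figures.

3.66

z = ln(S₂/S₁) / ln(A₂/A₁) = ln(14/3) / ln(90.5/0.513) = 1.5404 / 5.1728 = 0.2978
c = S₁ / A₁^z = 3 / 0.513^0.2978 = 3 / 0.8197 = 3.66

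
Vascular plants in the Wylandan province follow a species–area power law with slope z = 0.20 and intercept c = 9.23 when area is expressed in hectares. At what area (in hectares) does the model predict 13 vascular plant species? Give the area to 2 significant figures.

13 = 9.23 × A^0.2  ⇒  A^0.2 = 13/9.23 = 1.408
ln A = ln(1.408) / 0.2 = 0.3425 / 0.2 = 1.7125
A = e^1.7125 ≈ 5.543 hectares

5.5 hectares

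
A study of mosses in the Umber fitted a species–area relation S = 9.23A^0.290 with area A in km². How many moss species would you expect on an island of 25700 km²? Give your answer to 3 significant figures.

175

S = 9.23 × 25700^0.29
ln S = ln 9.23 + 0.29 × ln 25700 = 2.2225 + 0.29 × 10.1542 = 5.1672
S = e^5.1672 ≈ 175.4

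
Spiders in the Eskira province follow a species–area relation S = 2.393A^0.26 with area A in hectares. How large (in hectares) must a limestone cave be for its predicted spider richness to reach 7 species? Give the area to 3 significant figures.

7 = 2.393 × A^0.26  ⇒  A^0.26 = 7/2.393 = 2.925
ln A = ln(2.925) / 0.26 = 1.0734 / 0.26 = 4.1283
A = e^4.1283 ≈ 62.07 hectares

62.1 hectares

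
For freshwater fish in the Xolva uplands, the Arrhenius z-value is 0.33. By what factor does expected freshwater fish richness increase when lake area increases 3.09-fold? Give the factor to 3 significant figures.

S₂/S₁ = (A₂/A₁)^z = 3.09^0.33
ln(S₂/S₁) = 0.33 × ln 3.09 = 0.33 × 1.1282 = 0.3723
S₂/S₁ = e^0.3723 ≈ 1.451

1.45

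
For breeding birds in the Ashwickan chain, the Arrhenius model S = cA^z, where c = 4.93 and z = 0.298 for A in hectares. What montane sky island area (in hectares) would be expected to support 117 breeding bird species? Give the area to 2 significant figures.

41000 hectares

117 = 4.93 × A^0.298  ⇒  A^0.298 = 117/4.93 = 23.73
ln A = ln(23.73) / 0.298 = 3.1668 / 0.298 = 10.6270
A = e^10.6270 ≈ 41232 hectares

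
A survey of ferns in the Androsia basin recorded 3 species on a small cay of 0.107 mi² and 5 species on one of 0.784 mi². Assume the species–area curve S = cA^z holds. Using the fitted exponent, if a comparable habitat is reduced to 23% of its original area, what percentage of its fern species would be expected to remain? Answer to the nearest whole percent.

69%

z = ln(5/3) / ln(0.784/0.107) = 0.5108 / 1.9916 = 0.2565
S_new/S_old = (A_new/A_old)^z = 0.23^0.2565 = exp(0.2565 × -1.4697) = 0.6859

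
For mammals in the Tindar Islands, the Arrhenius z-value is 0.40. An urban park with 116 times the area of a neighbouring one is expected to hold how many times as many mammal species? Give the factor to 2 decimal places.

6.70

S₂/S₁ = (A₂/A₁)^z = 116^0.4
ln(S₂/S₁) = 0.4 × ln 116 = 0.4 × 4.7536 = 1.9014
S₂/S₁ = e^1.9014 ≈ 6.696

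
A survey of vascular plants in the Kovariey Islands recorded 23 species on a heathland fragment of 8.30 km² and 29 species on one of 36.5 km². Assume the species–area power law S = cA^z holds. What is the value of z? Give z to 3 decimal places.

Taking logs: ln S = ln c + z ln A, so z = (ln S₂ − ln S₁)/(ln A₂ − ln A₁).
z = ln(29/23) / ln(36.5/8.3) = ln(1.261) / ln(4.398) = 0.2318 / 1.4811 = 0.1565

0.157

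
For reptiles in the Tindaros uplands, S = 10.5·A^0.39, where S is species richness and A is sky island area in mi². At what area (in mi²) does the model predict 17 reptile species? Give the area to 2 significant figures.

3.4 mi²

17 = 10.5 × A^0.39  ⇒  A^0.39 = 17/10.5 = 1.619
ln A = ln(1.619) / 0.39 = 0.4818 / 0.39 = 1.2355
A = e^1.2355 ≈ 3.44 mi²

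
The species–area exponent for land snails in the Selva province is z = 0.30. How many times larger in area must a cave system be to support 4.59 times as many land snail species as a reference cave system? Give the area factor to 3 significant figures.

(A₂/A₁)^0.3 = 4.59, so A₂/A₁ = 4.59^(1/0.3) = 4.59^3.333
ln(A₂/A₁) = ln 4.59 / 0.3 = 1.5239 / 0.3 = 5.0796
A₂/A₁ = e^5.0796 ≈ 160.7

161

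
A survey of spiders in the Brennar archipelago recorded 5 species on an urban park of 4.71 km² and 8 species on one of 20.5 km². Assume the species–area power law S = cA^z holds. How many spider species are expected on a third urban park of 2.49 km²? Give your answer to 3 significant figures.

z = ln(8/5) / ln(20.5/4.71) = 0.4700 / 1.4707 = 0.3196
c = 5 / 4.71^0.3196 = 5 / 1.641 = 3.047
S₃ = 3.047 × 2.49^0.3196 = 3.047 × 1.338 ≈ 4.079

4.08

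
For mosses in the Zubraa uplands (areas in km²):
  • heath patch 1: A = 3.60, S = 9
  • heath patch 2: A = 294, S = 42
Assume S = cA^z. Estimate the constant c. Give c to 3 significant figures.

5.75

z = ln(S₂/S₁) / ln(A₂/A₁) = ln(42/9) / ln(294/3.6) = 1.5404 / 4.4026 = 0.3499
c = S₁ / A₁^z = 9 / 3.6^0.3499 = 9 / 1.565 = 5.749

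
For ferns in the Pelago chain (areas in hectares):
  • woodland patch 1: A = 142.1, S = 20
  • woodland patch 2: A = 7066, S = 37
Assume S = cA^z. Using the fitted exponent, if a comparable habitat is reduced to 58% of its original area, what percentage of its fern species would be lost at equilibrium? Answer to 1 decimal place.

z = ln(37/20) / ln(7066/142.1) = 0.6152 / 3.9065 = 0.1575
S_new/S_old = (A_new/A_old)^z = 0.58^0.1575 = exp(0.1575 × -0.5447) = 0.9178
Fraction lost = 1 − 0.9178 = 0.08221

8.2%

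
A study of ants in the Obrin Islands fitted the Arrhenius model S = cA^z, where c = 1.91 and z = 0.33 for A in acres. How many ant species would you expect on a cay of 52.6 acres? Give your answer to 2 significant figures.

S = 1.91 × 52.6^0.33 = 1.91 × 3.698 ≈ 7.063

7.1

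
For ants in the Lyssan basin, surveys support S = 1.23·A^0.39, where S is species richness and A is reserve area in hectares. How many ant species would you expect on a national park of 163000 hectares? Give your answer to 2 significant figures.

130

S = 1.23 × 163000^0.39
ln S = ln 1.23 + 0.39 × ln 163000 = 0.2070 + 0.39 × 12.0015 = 4.8876
S = e^4.8876 ≈ 132.6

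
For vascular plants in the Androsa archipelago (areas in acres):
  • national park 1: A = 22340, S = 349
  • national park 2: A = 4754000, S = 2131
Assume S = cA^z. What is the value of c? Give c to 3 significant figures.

11.9

z = ln(S₂/S₁) / ln(A₂/A₁) = ln(2131/349) / ln(4754000/22340) = 1.8093 / 5.3604 = 0.3375
c = S₁ / A₁^z = 349 / 22340^0.3375 = 349 / 29.37 = 11.88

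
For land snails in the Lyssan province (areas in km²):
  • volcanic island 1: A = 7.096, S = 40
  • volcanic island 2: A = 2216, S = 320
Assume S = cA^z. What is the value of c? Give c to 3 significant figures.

19.7

z = ln(S₂/S₁) / ln(A₂/A₁) = ln(320/40) / ln(2216/7.096) = 2.0794 / 5.7439 = 0.3620
c = S₁ / A₁^z = 40 / 7.096^0.3620 = 40 / 2.033 = 19.68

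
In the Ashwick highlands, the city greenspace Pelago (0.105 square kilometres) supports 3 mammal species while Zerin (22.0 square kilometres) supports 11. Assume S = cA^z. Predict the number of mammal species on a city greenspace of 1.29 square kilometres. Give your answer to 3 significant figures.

z = ln(11/3) / ln(22/0.105) = 1.2993 / 5.3448 = 0.2431
c = 3 / 0.105^0.2431 = 3 / 0.5782 = 5.189
S₃ = 5.189 × 1.29^0.2431 = 5.189 × 1.064 ≈ 5.52

5.52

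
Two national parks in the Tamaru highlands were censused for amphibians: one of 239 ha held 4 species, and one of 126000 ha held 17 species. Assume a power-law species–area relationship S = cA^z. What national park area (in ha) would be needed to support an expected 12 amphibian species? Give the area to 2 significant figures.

z = ln(17/4) / ln(126000/239) = 1.4469 / 6.2676 = 0.2309
c = 4 / 239^0.2309 = 4 / 3.541 = 1.13
A = (12/1.13)^(1/0.2309) ⇒ ln A = ln(10.62)/0.2309 = 10.2353
A = e^10.2353 ≈ 27869 ha

28000 ha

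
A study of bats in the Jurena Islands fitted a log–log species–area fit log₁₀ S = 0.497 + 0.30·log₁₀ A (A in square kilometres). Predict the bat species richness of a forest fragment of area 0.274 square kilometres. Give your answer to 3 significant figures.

S = 3.141 × 0.274^0.3
ln S = ln 3.141 + 0.3 × ln 0.274 = 1.1444 + 0.3 × -1.2946 = 0.7560
S = e^0.7560 ≈ 2.13

2.13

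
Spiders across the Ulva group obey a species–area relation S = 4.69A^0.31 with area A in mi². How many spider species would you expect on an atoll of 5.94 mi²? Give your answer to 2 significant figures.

S = 4.69 × 5.94^0.31 = 4.69 × 1.737 ≈ 8.148

8.1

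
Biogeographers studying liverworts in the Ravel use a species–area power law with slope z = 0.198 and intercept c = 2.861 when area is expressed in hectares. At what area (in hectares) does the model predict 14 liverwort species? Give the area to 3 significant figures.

14 = 2.861 × A^0.198  ⇒  A^0.198 = 14/2.861 = 4.893
ln A = ln(4.893) / 0.198 = 1.5879 / 0.198 = 8.0196
A = e^8.0196 ≈ 3040 hectares

3040 hectares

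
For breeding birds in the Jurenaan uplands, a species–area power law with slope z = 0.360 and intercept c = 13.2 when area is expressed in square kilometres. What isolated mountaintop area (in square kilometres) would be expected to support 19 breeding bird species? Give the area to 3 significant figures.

19 = 13.2 × A^0.36  ⇒  A^0.36 = 19/13.2 = 1.439
ln A = ln(1.439) / 0.36 = 0.3642 / 0.36 = 1.0117
A = e^1.0117 ≈ 2.75 square kilometres

2.75 square kilometres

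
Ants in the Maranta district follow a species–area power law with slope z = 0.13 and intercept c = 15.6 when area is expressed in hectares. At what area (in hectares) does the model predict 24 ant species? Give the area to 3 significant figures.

24 = 15.6 × A^0.13  ⇒  A^0.13 = 24/15.6 = 1.538
ln A = ln(1.538) / 0.13 = 0.4308 / 0.13 = 3.3137
A = e^3.3137 ≈ 27.49 hectares

27.5 hectares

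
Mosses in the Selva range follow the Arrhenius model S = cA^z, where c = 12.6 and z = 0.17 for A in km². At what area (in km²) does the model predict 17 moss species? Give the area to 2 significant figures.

17 = 12.6 × A^0.17  ⇒  A^0.17 = 17/12.6 = 1.349
ln A = ln(1.349) / 0.17 = 0.2995 / 0.17 = 1.7619
A = e^1.7619 ≈ 5.823 km²

5.8 km²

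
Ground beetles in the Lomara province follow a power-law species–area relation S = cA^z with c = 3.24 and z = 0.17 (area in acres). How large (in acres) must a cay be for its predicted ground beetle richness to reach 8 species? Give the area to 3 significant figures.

8 = 3.24 × A^0.17  ⇒  A^0.17 = 8/3.24 = 2.469
ln A = ln(2.469) / 0.17 = 0.9039 / 0.17 = 5.3169
A = e^5.3169 ≈ 203.7 acres

204 acres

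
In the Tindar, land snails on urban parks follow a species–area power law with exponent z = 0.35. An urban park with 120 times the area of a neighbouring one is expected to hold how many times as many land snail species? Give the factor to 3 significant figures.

S₂/S₁ = (A₂/A₁)^z = 120^0.35
ln(S₂/S₁) = 0.35 × ln 120 = 0.35 × 4.7875 = 1.6756
S₂/S₁ = e^1.6756 ≈ 5.342

5.34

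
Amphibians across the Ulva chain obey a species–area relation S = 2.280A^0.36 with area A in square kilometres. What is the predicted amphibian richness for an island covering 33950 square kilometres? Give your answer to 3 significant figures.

97.5

S = 2.28 × 33950^0.36
ln S = ln 2.28 + 0.36 × ln 33950 = 0.8242 + 0.36 × 10.4326 = 4.5799
S = e^4.5799 ≈ 97.51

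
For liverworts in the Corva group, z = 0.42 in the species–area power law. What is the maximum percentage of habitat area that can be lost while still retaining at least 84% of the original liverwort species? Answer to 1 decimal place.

34.0%

Need (A_new/A_old)^0.42 = 0.84, so A_new/A_old = 0.84^(1/0.42) = 0.84^2.381
ln(A_new/A_old) = ln 0.84 / 0.42 = -0.1744 / 0.42 = -0.4151
A_new/A_old = e^-0.4151 ≈ 0.6603
Fraction that can be lost = 1 − 0.6603 = 0.3397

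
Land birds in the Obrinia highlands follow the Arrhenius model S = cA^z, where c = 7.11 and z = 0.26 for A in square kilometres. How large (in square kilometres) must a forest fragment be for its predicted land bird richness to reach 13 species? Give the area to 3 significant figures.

10.2 square kilometres

13 = 7.11 × A^0.26  ⇒  A^0.26 = 13/7.11 = 1.828
ln A = ln(1.828) / 0.26 = 0.6034 / 0.26 = 2.3210
A = e^2.3210 ≈ 10.19 square kilometres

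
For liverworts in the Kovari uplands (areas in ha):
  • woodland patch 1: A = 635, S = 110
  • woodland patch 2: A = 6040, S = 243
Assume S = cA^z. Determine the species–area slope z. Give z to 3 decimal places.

0.352

Taking logs: ln S = ln c + z ln A, so z = (ln S₂ − ln S₁)/(ln A₂ − ln A₁).
z = ln(243/110) / ln(6040/635) = ln(2.209) / ln(9.512) = 0.7926 / 2.2525 = 0.3519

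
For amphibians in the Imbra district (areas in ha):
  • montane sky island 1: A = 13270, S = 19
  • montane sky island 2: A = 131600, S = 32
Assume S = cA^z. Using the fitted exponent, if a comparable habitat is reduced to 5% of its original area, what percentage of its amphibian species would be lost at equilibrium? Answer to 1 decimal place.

z = ln(32/19) / ln(131600/13270) = 0.5213 / 2.2943 = 0.2272
S_new/S_old = (A_new/A_old)^z = 0.05^0.2272 = exp(0.2272 × -2.9957) = 0.5063
Fraction lost = 1 − 0.5063 = 0.4937

49.4%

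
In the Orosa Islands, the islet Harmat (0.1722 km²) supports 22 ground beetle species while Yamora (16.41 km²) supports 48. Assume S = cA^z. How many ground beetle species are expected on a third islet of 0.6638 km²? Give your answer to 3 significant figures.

z = ln(48/22) / ln(16.41/0.1722) = 0.7802 / 4.5570 = 0.1712
c = 22 / 0.1722^0.1712 = 22 / 0.74 = 29.73
S₃ = 29.73 × 0.6638^0.1712 = 29.73 × 0.9323 ≈ 27.72

27.7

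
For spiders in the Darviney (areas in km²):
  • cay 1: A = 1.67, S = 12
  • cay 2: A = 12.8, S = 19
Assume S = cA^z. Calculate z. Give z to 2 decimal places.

Taking logs: ln S = ln c + z ln A, so z = (ln S₂ − ln S₁)/(ln A₂ − ln A₁).
z = ln(19/12) / ln(12.8/1.67) = ln(1.583) / ln(7.665) = 0.4595 / 2.0366 = 0.2256

0.23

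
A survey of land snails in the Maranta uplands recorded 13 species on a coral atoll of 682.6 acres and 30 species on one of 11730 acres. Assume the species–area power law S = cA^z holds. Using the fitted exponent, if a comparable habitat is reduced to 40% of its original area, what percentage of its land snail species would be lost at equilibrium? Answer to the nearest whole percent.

z = ln(30/13) / ln(11730/682.6) = 0.8362 / 2.8440 = 0.2940
S_new/S_old = (A_new/A_old)^z = 0.4^0.2940 = exp(0.2940 × -0.9163) = 0.7638
Fraction lost = 1 − 0.7638 = 0.2362

24%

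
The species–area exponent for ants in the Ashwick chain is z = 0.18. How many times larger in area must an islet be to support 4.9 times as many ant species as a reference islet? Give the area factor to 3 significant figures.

(A₂/A₁)^0.18 = 4.9, so A₂/A₁ = 4.9^(1/0.18) = 4.9^5.556
ln(A₂/A₁) = ln 4.9 / 0.18 = 1.5892 / 0.18 = 8.8291
A₂/A₁ = e^8.8291 ≈ 6830

6830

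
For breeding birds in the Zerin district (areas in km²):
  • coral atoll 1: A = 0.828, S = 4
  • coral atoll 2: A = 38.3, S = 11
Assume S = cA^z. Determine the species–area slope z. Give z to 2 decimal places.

Taking logs: ln S = ln c + z ln A, so z = (ln S₂ − ln S₁)/(ln A₂ − ln A₁).
z = ln(11/4) / ln(38.3/0.828) = ln(2.75) / ln(46.26) = 1.0116 / 3.8342 = 0.2638

0.26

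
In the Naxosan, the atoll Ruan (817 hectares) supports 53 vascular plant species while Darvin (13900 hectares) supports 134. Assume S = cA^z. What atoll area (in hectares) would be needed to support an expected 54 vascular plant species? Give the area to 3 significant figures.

z = ln(134/53) / ln(13900/817) = 0.9275 / 2.8340 = 0.3273
c = 53 / 817^0.3273 = 53 / 8.977 = 5.904
A = (54/5.904)^(1/0.3273) ⇒ ln A = ln(9.147)/0.3273 = 6.7628
A = e^6.7628 ≈ 865 hectares

865 hectares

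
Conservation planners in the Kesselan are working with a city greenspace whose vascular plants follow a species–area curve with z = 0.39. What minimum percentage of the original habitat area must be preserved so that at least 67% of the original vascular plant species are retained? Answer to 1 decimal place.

Need (A_new/A_old)^0.39 = 0.67, so A_new/A_old = 0.67^(1/0.39) = 0.67^2.564
ln(A_new/A_old) = ln 0.67 / 0.39 = -0.4005 / 0.39 = -1.0269
A_new/A_old = e^-1.0269 ≈ 0.3581

35.8%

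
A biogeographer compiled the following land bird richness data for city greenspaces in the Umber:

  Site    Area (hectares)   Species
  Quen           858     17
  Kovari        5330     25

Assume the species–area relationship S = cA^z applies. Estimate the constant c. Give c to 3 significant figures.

z = ln(S₂/S₁) / ln(A₂/A₁) = ln(25/17) / ln(5330/858) = 0.3857 / 1.8265 = 0.2111
c = S₁ / A₁^z = 17 / 858^0.2111 = 17 / 4.163 = 4.084

4.08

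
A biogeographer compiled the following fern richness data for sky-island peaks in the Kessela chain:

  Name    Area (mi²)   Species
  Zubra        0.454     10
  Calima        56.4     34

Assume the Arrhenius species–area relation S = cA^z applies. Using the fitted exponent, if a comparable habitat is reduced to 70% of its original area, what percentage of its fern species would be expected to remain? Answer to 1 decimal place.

z = ln(34/10) / ln(56.4/0.454) = 1.2238 / 4.8221 = 0.2538
S_new/S_old = (A_new/A_old)^z = 0.7^0.2538 = exp(0.2538 × -0.3567) = 0.9135

91.3%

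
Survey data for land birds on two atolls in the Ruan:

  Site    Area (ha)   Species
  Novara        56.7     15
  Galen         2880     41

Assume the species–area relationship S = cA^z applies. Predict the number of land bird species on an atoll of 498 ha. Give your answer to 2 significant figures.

z = ln(41/15) / ln(2880/56.7) = 1.0055 / 3.9278 = 0.2560
c = 15 / 56.7^0.2560 = 15 / 2.811 = 5.335
S₃ = 5.335 × 498^0.2560 = 5.335 × 4.903 ≈ 26.16

26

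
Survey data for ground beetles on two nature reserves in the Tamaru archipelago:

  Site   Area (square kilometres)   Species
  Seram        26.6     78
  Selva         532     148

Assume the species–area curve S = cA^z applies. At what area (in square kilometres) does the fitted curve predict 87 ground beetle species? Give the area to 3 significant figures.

44.3 square kilometres

z = ln(148/78) / ln(532/26.6) = 0.6405 / 2.9957 = 0.2138
c = 78 / 26.6^0.2138 = 78 / 2.017 = 38.68
A = (87/38.68)^(1/0.2138) ⇒ ln A = ln(2.249)/0.2138 = 3.7917
A = e^3.7917 ≈ 44.33 square kilometres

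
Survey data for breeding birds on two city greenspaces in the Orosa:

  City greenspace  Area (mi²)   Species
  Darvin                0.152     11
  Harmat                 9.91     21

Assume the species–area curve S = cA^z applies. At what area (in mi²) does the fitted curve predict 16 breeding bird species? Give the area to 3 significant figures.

z = ln(21/11) / ln(9.91/0.152) = 0.6466 / 4.1774 = 0.1548
c = 11 / 0.152^0.1548 = 11 / 0.7471 = 14.72
A = (16/14.72)^(1/0.1548) ⇒ ln A = ln(1.087)/0.1548 = 0.5368
A = e^0.5368 ≈ 1.71 mi²

1.71 mi²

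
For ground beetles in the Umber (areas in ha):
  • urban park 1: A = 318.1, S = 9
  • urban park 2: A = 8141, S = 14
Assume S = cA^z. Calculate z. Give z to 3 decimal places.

Taking logs: ln S = ln c + z ln A, so z = (ln S₂ − ln S₁)/(ln A₂ − ln A₁).
z = ln(14/9) / ln(8141/318.1) = ln(1.556) / ln(25.59) = 0.4418 / 3.2423 = 0.1363

0.136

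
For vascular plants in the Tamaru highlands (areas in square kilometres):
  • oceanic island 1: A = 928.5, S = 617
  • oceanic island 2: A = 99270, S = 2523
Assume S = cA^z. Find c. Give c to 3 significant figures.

78.6

z = ln(S₂/S₁) / ln(A₂/A₁) = ln(2523/617) / ln(99270/928.5) = 1.4083 / 4.6720 = 0.3014
c = S₁ / A₁^z = 617 / 928.5^0.3014 = 617 / 7.845 = 78.65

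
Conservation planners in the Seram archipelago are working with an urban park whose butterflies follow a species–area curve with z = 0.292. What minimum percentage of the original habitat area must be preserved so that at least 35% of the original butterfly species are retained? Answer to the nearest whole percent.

Need (A_new/A_old)^0.292 = 0.35, so A_new/A_old = 0.35^(1/0.292) = 0.35^3.425
ln(A_new/A_old) = ln 0.35 / 0.292 = -1.0498 / 0.292 = -3.5953
A_new/A_old = e^-3.5953 ≈ 0.02745

3%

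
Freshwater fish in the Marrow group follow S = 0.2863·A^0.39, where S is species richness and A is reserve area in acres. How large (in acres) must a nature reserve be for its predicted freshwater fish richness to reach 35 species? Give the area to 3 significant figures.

225000 acres

35 = 0.2863 × A^0.39  ⇒  A^0.39 = 35/0.2863 = 122.2
ln A = ln(122.2) / 0.39 = 4.8061 / 0.39 = 12.3232
A = e^12.3232 ≈ 224861 acres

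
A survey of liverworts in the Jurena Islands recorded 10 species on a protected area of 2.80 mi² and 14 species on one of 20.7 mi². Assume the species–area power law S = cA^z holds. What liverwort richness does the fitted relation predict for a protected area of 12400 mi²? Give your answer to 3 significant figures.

z = ln(14/10) / ln(20.7/2.8) = 0.3365 / 2.0005 = 0.1682
c = 10 / 2.8^0.1682 = 10 / 1.189 = 8.41
S₃ = 8.41 × 12400^0.1682 = 8.41 × 4.881 ≈ 41.05

41.0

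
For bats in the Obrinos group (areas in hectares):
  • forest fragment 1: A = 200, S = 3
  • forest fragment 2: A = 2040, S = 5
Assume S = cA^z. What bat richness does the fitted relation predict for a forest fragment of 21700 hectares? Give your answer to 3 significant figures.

z = ln(5/3) / ln(2040/200) = 0.5108 / 2.3224 = 0.2200
c = 3 / 200^0.2200 = 3 / 3.207 = 0.9354
S₃ = 0.9354 × 21700^0.2200 = 0.9354 × 8.992 ≈ 8.411

8.41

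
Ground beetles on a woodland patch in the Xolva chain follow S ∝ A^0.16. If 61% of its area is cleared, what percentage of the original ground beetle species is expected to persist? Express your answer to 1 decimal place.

S_new/S_old = (A_new/A_old)^z = 0.39^0.16
= exp(0.16 × ln 0.39) = exp(0.16 × -0.9416) = exp(-0.1507) ≈ 0.8601

86.0%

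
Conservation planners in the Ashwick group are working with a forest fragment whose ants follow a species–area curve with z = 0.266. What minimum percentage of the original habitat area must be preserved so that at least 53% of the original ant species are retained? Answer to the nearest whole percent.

9%

Need (A_new/A_old)^0.266 = 0.53, so A_new/A_old = 0.53^(1/0.266) = 0.53^3.759
ln(A_new/A_old) = ln 0.53 / 0.266 = -0.6349 / 0.266 = -2.3868
A_new/A_old = e^-2.3868 ≈ 0.09193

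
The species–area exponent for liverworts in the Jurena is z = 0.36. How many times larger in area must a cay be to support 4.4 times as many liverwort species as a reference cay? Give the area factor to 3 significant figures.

61.3

(A₂/A₁)^0.36 = 4.4, so A₂/A₁ = 4.4^(1/0.36) = 4.4^2.778
ln(A₂/A₁) = ln 4.4 / 0.36 = 1.4816 / 0.36 = 4.1156
A₂/A₁ = e^4.1156 ≈ 61.29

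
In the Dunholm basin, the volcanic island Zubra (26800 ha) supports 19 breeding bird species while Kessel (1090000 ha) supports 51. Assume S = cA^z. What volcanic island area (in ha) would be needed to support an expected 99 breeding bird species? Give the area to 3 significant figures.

z = ln(51/19) / ln(1090000/26800) = 0.9874 / 3.7055 = 0.2665
c = 19 / 26800^0.2665 = 19 / 15.13 = 1.256
A = (99/1.256)^(1/0.2665) ⇒ ln A = ln(78.85)/0.2665 = 16.3909
A = e^16.3909 ≈ 13137003 ha

13100000 ha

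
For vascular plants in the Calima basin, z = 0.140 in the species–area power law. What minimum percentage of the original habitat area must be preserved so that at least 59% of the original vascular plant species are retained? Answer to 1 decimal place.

Need (A_new/A_old)^0.14 = 0.59, so A_new/A_old = 0.59^(1/0.14) = 0.59^7.143
ln(A_new/A_old) = ln 0.59 / 0.14 = -0.5276 / 0.14 = -3.7688
A_new/A_old = e^-3.7688 ≈ 0.02308

2.3%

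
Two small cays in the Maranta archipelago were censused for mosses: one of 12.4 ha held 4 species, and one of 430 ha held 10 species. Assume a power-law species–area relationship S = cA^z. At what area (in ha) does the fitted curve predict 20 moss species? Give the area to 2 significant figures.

6300 ha

z = ln(10/4) / ln(430/12.4) = 0.9163 / 3.5461 = 0.2584
c = 4 / 12.4^0.2584 = 4 / 1.917 = 2.087
A = (20/2.087)^(1/0.2584) ⇒ ln A = ln(9.583)/0.2584 = 8.7463
A = e^8.7463 ≈ 6287 ha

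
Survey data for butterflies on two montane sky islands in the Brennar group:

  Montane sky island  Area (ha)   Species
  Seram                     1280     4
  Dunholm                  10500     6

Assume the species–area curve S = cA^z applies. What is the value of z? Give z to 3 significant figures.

Taking logs: ln S = ln c + z ln A, so z = (ln S₂ − ln S₁)/(ln A₂ − ln A₁).
z = ln(6/4) / ln(10500/1280) = ln(1.5) / ln(8.203) = 0.4055 / 2.1045 = 0.1927

0.193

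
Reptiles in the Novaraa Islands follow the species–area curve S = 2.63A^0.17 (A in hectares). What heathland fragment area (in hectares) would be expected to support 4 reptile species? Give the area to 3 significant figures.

4 = 2.63 × A^0.17  ⇒  A^0.17 = 4/2.63 = 1.521
ln A = ln(1.521) / 0.17 = 0.4193 / 0.17 = 2.4665
A = e^2.4665 ≈ 11.78 hectares

11.8 hectares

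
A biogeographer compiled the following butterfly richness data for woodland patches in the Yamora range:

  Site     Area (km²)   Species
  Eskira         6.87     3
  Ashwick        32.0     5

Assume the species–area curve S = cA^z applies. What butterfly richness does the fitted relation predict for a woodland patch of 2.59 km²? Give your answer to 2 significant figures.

z = ln(5/3) / ln(32/6.87) = 0.5108 / 1.5386 = 0.3320
c = 3 / 6.87^0.3320 = 3 / 1.896 = 1.582
S₃ = 1.582 × 2.59^0.3320 = 1.582 × 1.372 ≈ 2.17

2.2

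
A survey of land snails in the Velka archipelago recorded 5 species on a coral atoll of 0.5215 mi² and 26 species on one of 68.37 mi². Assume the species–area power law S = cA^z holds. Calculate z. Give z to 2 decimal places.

Taking logs: ln S = ln c + z ln A, so z = (ln S₂ − ln S₁)/(ln A₂ − ln A₁).
z = ln(26/5) / ln(68.37/0.5215) = ln(5.2) / ln(131.1) = 1.6487 / 4.8760 = 0.3381

0.34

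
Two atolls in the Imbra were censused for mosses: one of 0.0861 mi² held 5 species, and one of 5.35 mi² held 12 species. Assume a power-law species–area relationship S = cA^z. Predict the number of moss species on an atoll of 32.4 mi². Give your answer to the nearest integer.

18

z = ln(12/5) / ln(5.35/0.0861) = 0.8755 / 4.1293 = 0.2120
c = 5 / 0.0861^0.2120 = 5 / 0.5946 = 8.409
S₃ = 8.409 × 32.4^0.2120 = 8.409 × 2.091 ≈ 17.58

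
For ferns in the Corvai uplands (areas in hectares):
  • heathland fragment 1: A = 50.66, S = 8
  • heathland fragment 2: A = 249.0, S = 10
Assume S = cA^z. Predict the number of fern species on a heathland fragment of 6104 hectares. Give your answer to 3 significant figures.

z = ln(10/8) / ln(249/50.66) = 0.2231 / 1.5923 = 0.1401
c = 8 / 50.66^0.1401 = 8 / 1.733 = 4.615
S₃ = 4.615 × 6104^0.1401 = 4.615 × 3.392 ≈ 15.66

15.7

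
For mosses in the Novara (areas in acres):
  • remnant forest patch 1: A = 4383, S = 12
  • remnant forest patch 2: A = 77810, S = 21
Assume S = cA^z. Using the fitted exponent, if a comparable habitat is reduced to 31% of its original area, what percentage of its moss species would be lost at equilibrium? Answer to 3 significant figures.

20.4%

z = ln(21/12) / ln(77810/4383) = 0.5596 / 2.8765 = 0.1945
S_new/S_old = (A_new/A_old)^z = 0.31^0.1945 = exp(0.1945 × -1.1712) = 0.7962
Fraction lost = 1 − 0.7962 = 0.2038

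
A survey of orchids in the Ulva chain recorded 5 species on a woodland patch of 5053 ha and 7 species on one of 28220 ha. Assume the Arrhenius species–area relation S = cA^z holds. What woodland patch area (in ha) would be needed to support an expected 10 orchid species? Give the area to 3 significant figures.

z = ln(7/5) / ln(28220/5053) = 0.3365 / 1.7200 = 0.1956
c = 5 / 5053^0.1956 = 5 / 5.302 = 0.943
A = (10/0.943)^(1/0.1956) ⇒ ln A = ln(10.6)/0.1956 = 12.0711
A = e^12.0711 ≈ 174750 ha

175000 ha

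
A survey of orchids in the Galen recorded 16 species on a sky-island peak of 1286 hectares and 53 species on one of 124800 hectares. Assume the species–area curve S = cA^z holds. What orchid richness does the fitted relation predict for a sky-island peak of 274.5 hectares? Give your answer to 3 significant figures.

z = ln(53/16) / ln(124800/1286) = 1.1977 / 4.5752 = 0.2618
c = 16 / 1286^0.2618 = 16 / 6.515 = 2.456
S₃ = 2.456 × 274.5^0.2618 = 2.456 × 4.349 ≈ 10.68

10.7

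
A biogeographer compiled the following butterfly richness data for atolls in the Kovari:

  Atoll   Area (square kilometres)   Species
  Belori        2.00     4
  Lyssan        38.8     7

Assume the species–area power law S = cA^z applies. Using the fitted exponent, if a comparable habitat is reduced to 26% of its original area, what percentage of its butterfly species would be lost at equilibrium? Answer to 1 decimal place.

z = ln(7/4) / ln(38.8/2) = 0.5596 / 2.9653 = 0.1887
S_new/S_old = (A_new/A_old)^z = 0.26^0.1887 = exp(0.1887 × -1.3471) = 0.7755
Fraction lost = 1 − 0.7755 = 0.2245

22.4%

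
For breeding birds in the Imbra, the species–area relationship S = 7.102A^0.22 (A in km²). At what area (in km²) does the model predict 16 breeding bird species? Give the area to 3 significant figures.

16 = 7.102 × A^0.22  ⇒  A^0.22 = 16/7.102 = 2.253
ln A = ln(2.253) / 0.22 = 0.8122 / 0.22 = 3.6919
A = e^3.6919 ≈ 40.12 km²

40.1 km²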